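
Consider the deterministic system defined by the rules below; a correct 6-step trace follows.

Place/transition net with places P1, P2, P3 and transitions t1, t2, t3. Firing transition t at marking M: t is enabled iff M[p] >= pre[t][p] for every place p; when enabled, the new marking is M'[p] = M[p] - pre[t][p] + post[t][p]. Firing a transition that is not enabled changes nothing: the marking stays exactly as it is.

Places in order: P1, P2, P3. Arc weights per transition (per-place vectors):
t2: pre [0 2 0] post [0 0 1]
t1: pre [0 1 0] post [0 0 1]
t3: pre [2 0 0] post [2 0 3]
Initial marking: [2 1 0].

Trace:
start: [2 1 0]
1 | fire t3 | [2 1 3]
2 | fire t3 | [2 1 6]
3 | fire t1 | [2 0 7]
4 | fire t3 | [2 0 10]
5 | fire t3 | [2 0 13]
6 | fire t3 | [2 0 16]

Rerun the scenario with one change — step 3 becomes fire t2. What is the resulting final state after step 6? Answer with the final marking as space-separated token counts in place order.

2 1 15

(re-executing from step 3 with the substitution; state before step 3: [2 1 6])
3 | fire t2 | [2 1 6]
4 | fire t3 | [2 1 9]
5 | fire t3 | [2 1 12]
6 | fire t3 | [2 1 15]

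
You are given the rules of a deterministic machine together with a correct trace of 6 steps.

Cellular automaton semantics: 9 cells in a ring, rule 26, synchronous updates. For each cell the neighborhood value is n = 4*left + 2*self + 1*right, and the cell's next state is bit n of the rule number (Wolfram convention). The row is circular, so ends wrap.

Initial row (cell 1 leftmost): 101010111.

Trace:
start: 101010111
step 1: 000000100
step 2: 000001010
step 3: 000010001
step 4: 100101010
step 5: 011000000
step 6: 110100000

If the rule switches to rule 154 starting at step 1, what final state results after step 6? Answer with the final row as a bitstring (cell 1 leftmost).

(re-executing steps 1..6 under rule 154; state before step 1: 101010111)
step 1: 000000111
step 2: 100001110
step 3: 010011100
step 4: 101111010
step 5: 001110000
step 6: 011101000

011101000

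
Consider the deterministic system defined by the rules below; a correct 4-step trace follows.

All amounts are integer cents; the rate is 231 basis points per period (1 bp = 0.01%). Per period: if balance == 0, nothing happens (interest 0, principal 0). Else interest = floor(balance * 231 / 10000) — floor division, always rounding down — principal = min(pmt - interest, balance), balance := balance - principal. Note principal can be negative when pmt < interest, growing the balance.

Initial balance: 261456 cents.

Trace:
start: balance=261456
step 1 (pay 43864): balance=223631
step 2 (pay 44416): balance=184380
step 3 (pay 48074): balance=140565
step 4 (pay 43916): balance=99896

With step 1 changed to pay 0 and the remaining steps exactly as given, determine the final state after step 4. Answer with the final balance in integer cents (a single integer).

146870

(re-executing from step 1 with the substitution; state before step 1: balance=261456)
step 1 (pay 0): balance=267495
step 2 (pay 44416): balance=229258
step 3 (pay 48074): balance=186479
step 4 (pay 43916): balance=146870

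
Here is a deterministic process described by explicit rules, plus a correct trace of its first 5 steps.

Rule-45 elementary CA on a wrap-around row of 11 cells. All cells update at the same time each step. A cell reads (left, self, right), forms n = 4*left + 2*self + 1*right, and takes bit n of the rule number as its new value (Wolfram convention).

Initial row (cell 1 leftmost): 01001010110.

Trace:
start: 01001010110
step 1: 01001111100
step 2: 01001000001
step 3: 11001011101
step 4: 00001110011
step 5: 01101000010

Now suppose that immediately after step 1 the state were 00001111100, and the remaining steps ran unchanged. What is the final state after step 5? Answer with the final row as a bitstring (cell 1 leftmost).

11111100010

state after step 1 := 00001111100
step 2: 11101000001
step 3: 00011011101
step 4: 01010110011
step 5: 11111100010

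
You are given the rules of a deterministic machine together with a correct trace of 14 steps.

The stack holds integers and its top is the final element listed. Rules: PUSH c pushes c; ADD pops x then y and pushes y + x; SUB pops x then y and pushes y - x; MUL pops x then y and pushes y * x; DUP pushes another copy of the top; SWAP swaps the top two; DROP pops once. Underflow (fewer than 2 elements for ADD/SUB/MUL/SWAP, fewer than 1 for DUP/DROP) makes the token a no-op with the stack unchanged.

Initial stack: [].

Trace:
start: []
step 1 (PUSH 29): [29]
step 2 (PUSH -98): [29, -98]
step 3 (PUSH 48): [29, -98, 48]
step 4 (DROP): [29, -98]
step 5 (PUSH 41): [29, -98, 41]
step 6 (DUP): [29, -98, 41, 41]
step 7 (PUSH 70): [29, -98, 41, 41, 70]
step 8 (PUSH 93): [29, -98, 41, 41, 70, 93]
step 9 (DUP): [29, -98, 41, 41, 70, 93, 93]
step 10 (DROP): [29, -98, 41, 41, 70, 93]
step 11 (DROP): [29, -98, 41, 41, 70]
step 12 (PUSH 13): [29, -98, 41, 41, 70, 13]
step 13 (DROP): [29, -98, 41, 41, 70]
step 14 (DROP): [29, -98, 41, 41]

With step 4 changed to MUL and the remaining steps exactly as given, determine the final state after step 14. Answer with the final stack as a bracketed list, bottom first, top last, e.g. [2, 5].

[29, -4704, 41, 41]

(re-executing from step 4 with the substitution; state before step 4: [29, -98, 48])
step 4 (MUL): [29, -4704]
step 5 (PUSH 41): [29, -4704, 41]
step 6 (DUP): [29, -4704, 41, 41]
step 7 (PUSH 70): [29, -4704, 41, 41, 70]
step 8 (PUSH 93): [29, -4704, 41, 41, 70, 93]
step 9 (DUP): [29, -4704, 41, 41, 70, 93, 93]
step 10 (DROP): [29, -4704, 41, 41, 70, 93]
step 11 (DROP): [29, -4704, 41, 41, 70]
step 12 (PUSH 13): [29, -4704, 41, 41, 70, 13]
step 13 (DROP): [29, -4704, 41, 41, 70]
step 14 (DROP): [29, -4704, 41, 41]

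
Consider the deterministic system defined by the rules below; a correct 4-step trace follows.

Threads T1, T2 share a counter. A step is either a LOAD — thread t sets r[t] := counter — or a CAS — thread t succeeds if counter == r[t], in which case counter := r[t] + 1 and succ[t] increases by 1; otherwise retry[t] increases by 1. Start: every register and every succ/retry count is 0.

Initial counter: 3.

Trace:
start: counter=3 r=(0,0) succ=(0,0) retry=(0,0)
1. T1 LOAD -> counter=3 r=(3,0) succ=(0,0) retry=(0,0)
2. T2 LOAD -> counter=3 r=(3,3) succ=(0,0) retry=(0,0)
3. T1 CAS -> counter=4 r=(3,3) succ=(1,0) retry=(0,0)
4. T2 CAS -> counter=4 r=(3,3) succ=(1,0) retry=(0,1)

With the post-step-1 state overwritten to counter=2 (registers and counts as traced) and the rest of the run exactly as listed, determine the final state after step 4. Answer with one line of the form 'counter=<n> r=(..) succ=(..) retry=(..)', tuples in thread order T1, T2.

counter=3 r=(3,2) succ=(0,1) retry=(1,0)

state after step 1 := counter=2 r=(3,0) succ=(0,0) retry=(0,0)
2. T2 LOAD -> counter=2 r=(3,2) succ=(0,0) retry=(0,0)
3. T1 CAS -> counter=2 r=(3,2) succ=(0,0) retry=(1,0)
4. T2 CAS -> counter=3 r=(3,2) succ=(0,1) retry=(1,0)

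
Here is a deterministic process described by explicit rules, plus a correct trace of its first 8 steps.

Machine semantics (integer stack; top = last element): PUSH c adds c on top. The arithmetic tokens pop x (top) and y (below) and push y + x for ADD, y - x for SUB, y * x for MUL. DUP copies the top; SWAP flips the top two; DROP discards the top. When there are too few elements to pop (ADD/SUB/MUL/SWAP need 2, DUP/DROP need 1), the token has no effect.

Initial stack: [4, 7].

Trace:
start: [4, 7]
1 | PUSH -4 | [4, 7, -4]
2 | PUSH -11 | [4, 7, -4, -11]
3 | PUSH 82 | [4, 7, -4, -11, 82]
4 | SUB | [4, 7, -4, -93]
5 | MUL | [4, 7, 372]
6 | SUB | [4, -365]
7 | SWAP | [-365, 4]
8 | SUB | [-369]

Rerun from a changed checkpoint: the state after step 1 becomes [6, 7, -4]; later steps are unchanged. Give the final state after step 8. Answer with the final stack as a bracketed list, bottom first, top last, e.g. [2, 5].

[-371]

state after step 1 := [6, 7, -4]
2 | PUSH -11 | [6, 7, -4, -11]
3 | PUSH 82 | [6, 7, -4, -11, 82]
4 | SUB | [6, 7, -4, -93]
5 | MUL | [6, 7, 372]
6 | SUB | [6, -365]
7 | SWAP | [-365, 6]
8 | SUB | [-371]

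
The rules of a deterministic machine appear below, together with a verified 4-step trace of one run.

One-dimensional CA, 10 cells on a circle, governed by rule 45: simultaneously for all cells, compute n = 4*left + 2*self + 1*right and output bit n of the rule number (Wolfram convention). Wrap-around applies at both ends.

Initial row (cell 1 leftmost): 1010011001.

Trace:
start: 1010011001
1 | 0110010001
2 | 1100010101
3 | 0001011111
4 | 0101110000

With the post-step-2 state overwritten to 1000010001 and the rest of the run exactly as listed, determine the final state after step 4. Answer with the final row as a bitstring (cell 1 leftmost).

0010111111

state after step 2 := 1000010001
3 | 0011010101
4 | 0010111111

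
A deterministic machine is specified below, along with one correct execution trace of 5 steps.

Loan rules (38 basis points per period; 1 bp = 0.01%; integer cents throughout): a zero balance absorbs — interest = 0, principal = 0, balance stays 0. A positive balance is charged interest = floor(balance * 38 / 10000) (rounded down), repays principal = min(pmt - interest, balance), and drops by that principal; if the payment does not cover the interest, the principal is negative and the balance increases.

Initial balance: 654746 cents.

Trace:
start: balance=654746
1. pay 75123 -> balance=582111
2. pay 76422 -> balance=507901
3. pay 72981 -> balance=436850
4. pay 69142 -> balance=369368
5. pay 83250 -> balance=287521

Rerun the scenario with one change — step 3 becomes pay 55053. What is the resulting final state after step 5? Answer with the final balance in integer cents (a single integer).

305585

(re-executing from step 3 with the substitution; state before step 3: balance=507901)
3. pay 55053 -> balance=454778
4. pay 69142 -> balance=387364
5. pay 83250 -> balance=305585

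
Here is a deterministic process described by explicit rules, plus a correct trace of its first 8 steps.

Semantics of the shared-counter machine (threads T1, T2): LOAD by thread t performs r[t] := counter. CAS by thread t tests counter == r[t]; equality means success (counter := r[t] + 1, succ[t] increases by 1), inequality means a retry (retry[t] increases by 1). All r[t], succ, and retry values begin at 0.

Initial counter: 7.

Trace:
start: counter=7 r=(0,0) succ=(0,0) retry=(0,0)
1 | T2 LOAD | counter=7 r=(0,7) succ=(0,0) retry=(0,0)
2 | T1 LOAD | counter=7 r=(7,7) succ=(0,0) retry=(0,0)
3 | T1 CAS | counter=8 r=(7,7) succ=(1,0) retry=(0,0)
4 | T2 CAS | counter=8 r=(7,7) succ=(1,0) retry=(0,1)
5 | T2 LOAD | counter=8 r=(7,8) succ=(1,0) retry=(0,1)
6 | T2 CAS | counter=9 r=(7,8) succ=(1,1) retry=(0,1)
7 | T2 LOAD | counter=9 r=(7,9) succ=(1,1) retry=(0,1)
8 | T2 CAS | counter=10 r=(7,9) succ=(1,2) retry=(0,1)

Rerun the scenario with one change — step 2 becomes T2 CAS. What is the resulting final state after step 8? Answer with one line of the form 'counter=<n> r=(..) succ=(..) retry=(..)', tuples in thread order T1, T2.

(re-executing from step 2 with the substitution; state before step 2: counter=7 r=(0,7) succ=(0,0) retry=(0,0))
2 | T2 CAS | counter=8 r=(0,7) succ=(0,1) retry=(0,0)
3 | T1 CAS | counter=8 r=(0,7) succ=(0,1) retry=(1,0)
4 | T2 CAS | counter=8 r=(0,7) succ=(0,1) retry=(1,1)
5 | T2 LOAD | counter=8 r=(0,8) succ=(0,1) retry=(1,1)
6 | T2 CAS | counter=9 r=(0,8) succ=(0,2) retry=(1,1)
7 | T2 LOAD | counter=9 r=(0,9) succ=(0,2) retry=(1,1)
8 | T2 CAS | counter=10 r=(0,9) succ=(0,3) retry=(1,1)

counter=10 r=(0,9) succ=(0,3) retry=(1,1)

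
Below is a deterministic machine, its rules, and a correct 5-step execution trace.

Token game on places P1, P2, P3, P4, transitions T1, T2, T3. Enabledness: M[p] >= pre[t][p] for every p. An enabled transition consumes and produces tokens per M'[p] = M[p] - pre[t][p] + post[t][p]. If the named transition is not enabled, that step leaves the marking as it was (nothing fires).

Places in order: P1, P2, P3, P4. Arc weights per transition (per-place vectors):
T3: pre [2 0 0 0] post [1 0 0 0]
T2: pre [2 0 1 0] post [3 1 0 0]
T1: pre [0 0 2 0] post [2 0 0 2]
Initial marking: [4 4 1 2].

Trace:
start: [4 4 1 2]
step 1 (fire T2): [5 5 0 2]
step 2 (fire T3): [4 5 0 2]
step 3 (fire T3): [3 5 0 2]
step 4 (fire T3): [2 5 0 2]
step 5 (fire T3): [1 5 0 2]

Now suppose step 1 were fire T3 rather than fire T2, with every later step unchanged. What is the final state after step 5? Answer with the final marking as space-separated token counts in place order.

(re-executing from step 1 with the substitution; state before step 1: [4 4 1 2])
step 1 (fire T3): [3 4 1 2]
step 2 (fire T3): [2 4 1 2]
step 3 (fire T3): [1 4 1 2]
step 4 (fire T3): [1 4 1 2]
step 5 (fire T3): [1 4 1 2]

1 4 1 2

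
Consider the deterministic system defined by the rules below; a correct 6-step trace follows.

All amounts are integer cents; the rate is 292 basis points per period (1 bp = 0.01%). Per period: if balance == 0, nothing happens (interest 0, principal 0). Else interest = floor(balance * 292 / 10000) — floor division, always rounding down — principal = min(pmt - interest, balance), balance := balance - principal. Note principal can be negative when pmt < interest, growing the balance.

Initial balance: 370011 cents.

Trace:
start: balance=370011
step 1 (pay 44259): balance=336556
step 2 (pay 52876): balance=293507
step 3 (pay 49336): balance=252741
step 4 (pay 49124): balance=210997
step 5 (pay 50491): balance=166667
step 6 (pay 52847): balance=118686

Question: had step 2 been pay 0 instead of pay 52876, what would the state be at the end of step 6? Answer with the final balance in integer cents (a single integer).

(re-executing from step 2 with the substitution; state before step 2: balance=336556)
step 2 (pay 0): balance=346383
step 3 (pay 49336): balance=307161
step 4 (pay 49124): balance=267006
step 5 (pay 50491): balance=224311
step 6 (pay 52847): balance=178013

178013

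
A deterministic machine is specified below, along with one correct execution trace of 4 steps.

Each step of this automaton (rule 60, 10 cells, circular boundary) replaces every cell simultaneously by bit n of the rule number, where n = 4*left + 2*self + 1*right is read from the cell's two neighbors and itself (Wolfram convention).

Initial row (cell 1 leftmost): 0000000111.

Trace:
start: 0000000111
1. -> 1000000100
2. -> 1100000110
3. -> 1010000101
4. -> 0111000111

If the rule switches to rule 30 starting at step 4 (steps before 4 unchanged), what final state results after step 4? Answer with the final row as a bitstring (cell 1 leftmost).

(re-executing step 4 under rule 30; state before step 4: 1010000101)
4. -> 0011001101

0011001101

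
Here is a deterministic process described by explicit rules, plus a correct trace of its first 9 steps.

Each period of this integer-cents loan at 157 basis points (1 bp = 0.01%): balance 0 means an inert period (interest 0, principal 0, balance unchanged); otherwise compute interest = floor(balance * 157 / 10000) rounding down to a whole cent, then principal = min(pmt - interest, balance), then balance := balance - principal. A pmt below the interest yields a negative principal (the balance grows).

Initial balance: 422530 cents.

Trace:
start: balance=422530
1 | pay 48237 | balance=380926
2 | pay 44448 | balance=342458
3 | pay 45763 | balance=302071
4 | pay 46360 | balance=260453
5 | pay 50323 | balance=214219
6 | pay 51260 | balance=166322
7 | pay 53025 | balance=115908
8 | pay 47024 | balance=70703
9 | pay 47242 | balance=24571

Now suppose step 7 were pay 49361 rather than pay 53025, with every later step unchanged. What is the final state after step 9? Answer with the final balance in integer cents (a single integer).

28351

(re-executing from step 7 with the substitution; state before step 7: balance=166322)
7 | pay 49361 | balance=119572
8 | pay 47024 | balance=74425
9 | pay 47242 | balance=28351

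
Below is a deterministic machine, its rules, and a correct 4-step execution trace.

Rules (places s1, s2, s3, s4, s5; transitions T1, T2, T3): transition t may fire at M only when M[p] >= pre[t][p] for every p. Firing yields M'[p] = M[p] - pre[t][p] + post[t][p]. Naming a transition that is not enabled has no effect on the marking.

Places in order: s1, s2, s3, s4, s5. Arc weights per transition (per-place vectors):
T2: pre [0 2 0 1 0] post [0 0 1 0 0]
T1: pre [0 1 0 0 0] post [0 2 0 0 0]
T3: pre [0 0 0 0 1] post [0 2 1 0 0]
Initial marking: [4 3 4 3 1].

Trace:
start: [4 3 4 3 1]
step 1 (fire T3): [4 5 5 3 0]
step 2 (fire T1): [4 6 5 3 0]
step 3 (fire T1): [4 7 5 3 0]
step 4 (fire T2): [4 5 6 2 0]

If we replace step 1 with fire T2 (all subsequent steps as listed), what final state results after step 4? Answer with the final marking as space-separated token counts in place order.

(re-executing from step 1 with the substitution; state before step 1: [4 3 4 3 1])
step 1 (fire T2): [4 1 5 2 1]
step 2 (fire T1): [4 2 5 2 1]
step 3 (fire T1): [4 3 5 2 1]
step 4 (fire T2): [4 1 6 1 1]

4 1 6 1 1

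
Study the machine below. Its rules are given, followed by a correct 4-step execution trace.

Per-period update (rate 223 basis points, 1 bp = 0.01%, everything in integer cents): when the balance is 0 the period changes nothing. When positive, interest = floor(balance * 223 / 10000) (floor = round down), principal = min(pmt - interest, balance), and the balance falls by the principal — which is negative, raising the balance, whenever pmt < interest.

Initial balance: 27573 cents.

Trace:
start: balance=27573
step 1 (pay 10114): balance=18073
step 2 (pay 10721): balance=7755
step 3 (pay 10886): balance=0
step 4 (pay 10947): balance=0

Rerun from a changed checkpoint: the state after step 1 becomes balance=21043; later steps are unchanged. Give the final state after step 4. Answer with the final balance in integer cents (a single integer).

0

state after step 1 := balance=21043
step 2 (pay 10721): balance=10791
step 3 (pay 10886): balance=145
step 4 (pay 10947): balance=0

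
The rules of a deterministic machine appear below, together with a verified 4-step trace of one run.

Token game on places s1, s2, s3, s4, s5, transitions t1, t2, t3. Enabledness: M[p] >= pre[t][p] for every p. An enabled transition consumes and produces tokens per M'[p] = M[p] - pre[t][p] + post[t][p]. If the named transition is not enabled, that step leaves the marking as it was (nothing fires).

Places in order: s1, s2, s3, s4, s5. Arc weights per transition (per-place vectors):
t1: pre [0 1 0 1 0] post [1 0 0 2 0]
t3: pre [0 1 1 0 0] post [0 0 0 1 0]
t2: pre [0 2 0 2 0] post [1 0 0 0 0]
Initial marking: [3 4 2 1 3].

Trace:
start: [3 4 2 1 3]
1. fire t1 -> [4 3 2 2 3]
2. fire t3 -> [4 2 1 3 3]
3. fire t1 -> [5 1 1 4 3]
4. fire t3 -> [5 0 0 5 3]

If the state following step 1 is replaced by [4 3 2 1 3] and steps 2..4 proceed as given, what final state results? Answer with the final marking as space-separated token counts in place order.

5 0 0 4 3

state after step 1 := [4 3 2 1 3]
2. fire t3 -> [4 2 1 2 3]
3. fire t1 -> [5 1 1 3 3]
4. fire t3 -> [5 0 0 4 3]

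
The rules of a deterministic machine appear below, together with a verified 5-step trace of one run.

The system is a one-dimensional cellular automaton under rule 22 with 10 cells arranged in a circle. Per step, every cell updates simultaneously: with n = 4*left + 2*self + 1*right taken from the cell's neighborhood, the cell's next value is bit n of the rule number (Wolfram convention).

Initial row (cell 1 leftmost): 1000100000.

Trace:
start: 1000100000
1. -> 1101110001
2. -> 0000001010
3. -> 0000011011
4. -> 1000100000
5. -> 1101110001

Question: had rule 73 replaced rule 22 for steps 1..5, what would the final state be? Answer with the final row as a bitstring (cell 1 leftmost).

1010100000

(re-executing steps 1..5 under rule 73; state before step 1: 1000100000)
1. -> 0010001110
2. -> 1000101010
3. -> 0010000000
4. -> 1000111111
5. -> 1010100000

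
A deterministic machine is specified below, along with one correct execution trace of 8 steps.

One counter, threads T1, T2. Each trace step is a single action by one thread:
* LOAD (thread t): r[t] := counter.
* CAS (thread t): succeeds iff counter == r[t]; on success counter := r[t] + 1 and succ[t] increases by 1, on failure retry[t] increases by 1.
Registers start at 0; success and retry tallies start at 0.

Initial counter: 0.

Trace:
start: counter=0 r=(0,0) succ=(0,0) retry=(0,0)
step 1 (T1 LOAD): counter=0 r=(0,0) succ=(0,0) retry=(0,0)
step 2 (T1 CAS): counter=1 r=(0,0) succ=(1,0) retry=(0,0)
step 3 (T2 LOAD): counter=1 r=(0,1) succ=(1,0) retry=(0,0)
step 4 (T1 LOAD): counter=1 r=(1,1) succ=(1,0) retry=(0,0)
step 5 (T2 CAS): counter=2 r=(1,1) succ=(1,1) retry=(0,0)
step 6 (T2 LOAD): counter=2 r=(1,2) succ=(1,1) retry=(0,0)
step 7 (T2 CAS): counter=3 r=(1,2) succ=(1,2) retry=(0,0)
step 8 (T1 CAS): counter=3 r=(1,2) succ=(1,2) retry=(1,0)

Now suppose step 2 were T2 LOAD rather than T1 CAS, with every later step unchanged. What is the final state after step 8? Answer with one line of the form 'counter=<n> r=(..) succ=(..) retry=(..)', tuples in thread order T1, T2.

counter=2 r=(0,1) succ=(0,2) retry=(1,0)

(re-executing from step 2 with the substitution; state before step 2: counter=0 r=(0,0) succ=(0,0) retry=(0,0))
step 2 (T2 LOAD): counter=0 r=(0,0) succ=(0,0) retry=(0,0)
step 3 (T2 LOAD): counter=0 r=(0,0) succ=(0,0) retry=(0,0)
step 4 (T1 LOAD): counter=0 r=(0,0) succ=(0,0) retry=(0,0)
step 5 (T2 CAS): counter=1 r=(0,0) succ=(0,1) retry=(0,0)
step 6 (T2 LOAD): counter=1 r=(0,1) succ=(0,1) retry=(0,0)
step 7 (T2 CAS): counter=2 r=(0,1) succ=(0,2) retry=(0,0)
step 8 (T1 CAS): counter=2 r=(0,1) succ=(0,2) retry=(1,0)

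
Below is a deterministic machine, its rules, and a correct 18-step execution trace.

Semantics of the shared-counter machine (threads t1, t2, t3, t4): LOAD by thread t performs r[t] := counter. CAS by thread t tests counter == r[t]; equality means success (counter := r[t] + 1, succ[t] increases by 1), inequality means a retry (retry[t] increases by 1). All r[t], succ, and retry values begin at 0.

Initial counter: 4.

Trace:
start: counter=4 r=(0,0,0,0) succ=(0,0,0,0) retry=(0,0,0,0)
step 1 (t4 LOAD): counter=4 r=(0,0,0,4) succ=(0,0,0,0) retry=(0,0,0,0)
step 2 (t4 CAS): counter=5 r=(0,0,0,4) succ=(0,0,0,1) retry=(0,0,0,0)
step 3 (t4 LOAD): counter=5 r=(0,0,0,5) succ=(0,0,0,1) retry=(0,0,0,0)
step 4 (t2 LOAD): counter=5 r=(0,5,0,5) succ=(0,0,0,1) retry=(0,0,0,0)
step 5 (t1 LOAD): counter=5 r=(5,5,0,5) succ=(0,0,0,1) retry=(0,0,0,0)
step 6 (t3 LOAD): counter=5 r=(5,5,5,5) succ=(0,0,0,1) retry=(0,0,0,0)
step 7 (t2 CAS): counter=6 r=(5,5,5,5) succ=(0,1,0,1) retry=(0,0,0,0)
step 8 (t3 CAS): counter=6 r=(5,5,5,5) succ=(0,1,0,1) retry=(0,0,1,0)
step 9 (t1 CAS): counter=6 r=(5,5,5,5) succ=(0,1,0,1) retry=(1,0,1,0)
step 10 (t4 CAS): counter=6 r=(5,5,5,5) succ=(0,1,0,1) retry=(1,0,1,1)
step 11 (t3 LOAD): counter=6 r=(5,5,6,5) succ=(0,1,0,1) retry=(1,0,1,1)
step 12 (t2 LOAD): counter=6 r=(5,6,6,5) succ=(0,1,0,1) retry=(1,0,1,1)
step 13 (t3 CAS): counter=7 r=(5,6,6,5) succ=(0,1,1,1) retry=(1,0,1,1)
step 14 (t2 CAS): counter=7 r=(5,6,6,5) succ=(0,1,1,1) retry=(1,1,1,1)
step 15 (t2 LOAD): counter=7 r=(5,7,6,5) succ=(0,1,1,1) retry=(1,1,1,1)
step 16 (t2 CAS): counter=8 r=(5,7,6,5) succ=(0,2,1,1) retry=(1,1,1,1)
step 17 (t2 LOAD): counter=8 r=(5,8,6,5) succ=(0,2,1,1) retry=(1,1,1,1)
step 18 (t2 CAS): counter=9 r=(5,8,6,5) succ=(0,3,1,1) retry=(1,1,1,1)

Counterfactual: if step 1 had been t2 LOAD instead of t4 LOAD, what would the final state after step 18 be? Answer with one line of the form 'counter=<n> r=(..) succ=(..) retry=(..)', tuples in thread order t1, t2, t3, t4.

(re-executing from step 1 with the substitution; state before step 1: counter=4 r=(0,0,0,0) succ=(0,0,0,0) retry=(0,0,0,0))
step 1 (t2 LOAD): counter=4 r=(0,4,0,0) succ=(0,0,0,0) retry=(0,0,0,0)
step 2 (t4 CAS): counter=4 r=(0,4,0,0) succ=(0,0,0,0) retry=(0,0,0,1)
step 3 (t4 LOAD): counter=4 r=(0,4,0,4) succ=(0,0,0,0) retry=(0,0,0,1)
step 4 (t2 LOAD): counter=4 r=(0,4,0,4) succ=(0,0,0,0) retry=(0,0,0,1)
step 5 (t1 LOAD): counter=4 r=(4,4,0,4) succ=(0,0,0,0) retry=(0,0,0,1)
step 6 (t3 LOAD): counter=4 r=(4,4,4,4) succ=(0,0,0,0) retry=(0,0,0,1)
step 7 (t2 CAS): counter=5 r=(4,4,4,4) succ=(0,1,0,0) retry=(0,0,0,1)
step 8 (t3 CAS): counter=5 r=(4,4,4,4) succ=(0,1,0,0) retry=(0,0,1,1)
step 9 (t1 CAS): counter=5 r=(4,4,4,4) succ=(0,1,0,0) retry=(1,0,1,1)
step 10 (t4 CAS): counter=5 r=(4,4,4,4) succ=(0,1,0,0) retry=(1,0,1,2)
step 11 (t3 LOAD): counter=5 r=(4,4,5,4) succ=(0,1,0,0) retry=(1,0,1,2)
step 12 (t2 LOAD): counter=5 r=(4,5,5,4) succ=(0,1,0,0) retry=(1,0,1,2)
step 13 (t3 CAS): counter=6 r=(4,5,5,4) succ=(0,1,1,0) retry=(1,0,1,2)
step 14 (t2 CAS): counter=6 r=(4,5,5,4) succ=(0,1,1,0) retry=(1,1,1,2)
step 15 (t2 LOAD): counter=6 r=(4,6,5,4) succ=(0,1,1,0) retry=(1,1,1,2)
step 16 (t2 CAS): counter=7 r=(4,6,5,4) succ=(0,2,1,0) retry=(1,1,1,2)
step 17 (t2 LOAD): counter=7 r=(4,7,5,4) succ=(0,2,1,0) retry=(1,1,1,2)
step 18 (t2 CAS): counter=8 r=(4,7,5,4) succ=(0,3,1,0) retry=(1,1,1,2)

counter=8 r=(4,7,5,4) succ=(0,3,1,0) retry=(1,1,1,2)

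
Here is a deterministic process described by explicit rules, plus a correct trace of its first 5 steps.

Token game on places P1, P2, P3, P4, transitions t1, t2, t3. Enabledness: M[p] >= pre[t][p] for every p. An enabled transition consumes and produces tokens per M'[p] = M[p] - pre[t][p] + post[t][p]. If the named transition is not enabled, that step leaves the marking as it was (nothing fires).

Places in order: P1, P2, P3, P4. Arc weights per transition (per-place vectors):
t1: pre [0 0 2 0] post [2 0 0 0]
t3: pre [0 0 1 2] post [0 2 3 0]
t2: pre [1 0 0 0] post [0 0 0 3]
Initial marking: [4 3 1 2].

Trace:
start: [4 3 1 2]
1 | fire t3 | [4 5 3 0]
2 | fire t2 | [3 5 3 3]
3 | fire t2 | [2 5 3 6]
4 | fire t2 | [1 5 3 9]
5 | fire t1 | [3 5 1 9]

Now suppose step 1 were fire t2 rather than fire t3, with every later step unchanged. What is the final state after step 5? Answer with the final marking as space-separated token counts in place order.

(re-executing from step 1 with the substitution; state before step 1: [4 3 1 2])
1 | fire t2 | [3 3 1 5]
2 | fire t2 | [2 3 1 8]
3 | fire t2 | [1 3 1 11]
4 | fire t2 | [0 3 1 14]
5 | fire t1 | [0 3 1 14]

0 3 1 14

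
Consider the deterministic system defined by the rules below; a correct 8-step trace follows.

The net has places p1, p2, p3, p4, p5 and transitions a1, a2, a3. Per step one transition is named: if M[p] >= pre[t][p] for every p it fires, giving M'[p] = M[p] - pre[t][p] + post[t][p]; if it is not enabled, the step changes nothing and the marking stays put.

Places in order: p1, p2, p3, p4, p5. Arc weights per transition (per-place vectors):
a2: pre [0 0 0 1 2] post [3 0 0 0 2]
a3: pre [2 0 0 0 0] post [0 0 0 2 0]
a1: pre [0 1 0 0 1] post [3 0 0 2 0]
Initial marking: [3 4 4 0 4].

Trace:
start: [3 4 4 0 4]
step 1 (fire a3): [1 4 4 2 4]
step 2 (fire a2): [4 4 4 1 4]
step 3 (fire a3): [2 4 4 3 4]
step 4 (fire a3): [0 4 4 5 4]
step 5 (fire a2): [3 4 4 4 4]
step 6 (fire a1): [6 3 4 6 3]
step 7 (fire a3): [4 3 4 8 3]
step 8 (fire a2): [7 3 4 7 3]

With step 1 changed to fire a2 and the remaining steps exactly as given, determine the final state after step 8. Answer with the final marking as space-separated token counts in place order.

(re-executing from step 1 with the substitution; state before step 1: [3 4 4 0 4])
step 1 (fire a2): [3 4 4 0 4]
step 2 (fire a2): [3 4 4 0 4]
step 3 (fire a3): [1 4 4 2 4]
step 4 (fire a3): [1 4 4 2 4]
step 5 (fire a2): [4 4 4 1 4]
step 6 (fire a1): [7 3 4 3 3]
step 7 (fire a3): [5 3 4 5 3]
step 8 (fire a2): [8 3 4 4 3]

8 3 4 4 3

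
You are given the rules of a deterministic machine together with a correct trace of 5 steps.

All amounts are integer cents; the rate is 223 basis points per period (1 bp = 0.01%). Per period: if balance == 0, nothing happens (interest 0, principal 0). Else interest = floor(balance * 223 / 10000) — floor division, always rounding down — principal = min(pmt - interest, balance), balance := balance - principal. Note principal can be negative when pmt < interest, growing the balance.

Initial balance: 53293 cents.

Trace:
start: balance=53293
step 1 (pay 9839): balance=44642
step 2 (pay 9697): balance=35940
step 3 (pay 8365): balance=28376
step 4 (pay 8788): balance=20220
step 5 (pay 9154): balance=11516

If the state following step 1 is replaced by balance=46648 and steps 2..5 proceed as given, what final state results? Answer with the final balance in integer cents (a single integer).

13708

state after step 1 := balance=46648
step 2 (pay 9697): balance=37991
step 3 (pay 8365): balance=30473
step 4 (pay 8788): balance=22364
step 5 (pay 9154): balance=13708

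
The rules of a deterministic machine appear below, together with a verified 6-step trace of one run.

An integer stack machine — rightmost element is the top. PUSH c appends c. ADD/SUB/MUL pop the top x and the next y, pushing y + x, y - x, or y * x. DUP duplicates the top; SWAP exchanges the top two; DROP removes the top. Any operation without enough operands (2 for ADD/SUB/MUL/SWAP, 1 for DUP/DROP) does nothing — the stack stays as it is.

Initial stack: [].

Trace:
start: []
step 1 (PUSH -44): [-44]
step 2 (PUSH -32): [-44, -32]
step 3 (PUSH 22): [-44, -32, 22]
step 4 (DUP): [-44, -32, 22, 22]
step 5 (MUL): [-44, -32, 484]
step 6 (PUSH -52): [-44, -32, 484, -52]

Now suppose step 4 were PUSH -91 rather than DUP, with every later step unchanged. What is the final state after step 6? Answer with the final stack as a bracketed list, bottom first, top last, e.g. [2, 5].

(re-executing from step 4 with the substitution; state before step 4: [-44, -32, 22])
step 4 (PUSH -91): [-44, -32, 22, -91]
step 5 (MUL): [-44, -32, -2002]
step 6 (PUSH -52): [-44, -32, -2002, -52]

[-44, -32, -2002, -52]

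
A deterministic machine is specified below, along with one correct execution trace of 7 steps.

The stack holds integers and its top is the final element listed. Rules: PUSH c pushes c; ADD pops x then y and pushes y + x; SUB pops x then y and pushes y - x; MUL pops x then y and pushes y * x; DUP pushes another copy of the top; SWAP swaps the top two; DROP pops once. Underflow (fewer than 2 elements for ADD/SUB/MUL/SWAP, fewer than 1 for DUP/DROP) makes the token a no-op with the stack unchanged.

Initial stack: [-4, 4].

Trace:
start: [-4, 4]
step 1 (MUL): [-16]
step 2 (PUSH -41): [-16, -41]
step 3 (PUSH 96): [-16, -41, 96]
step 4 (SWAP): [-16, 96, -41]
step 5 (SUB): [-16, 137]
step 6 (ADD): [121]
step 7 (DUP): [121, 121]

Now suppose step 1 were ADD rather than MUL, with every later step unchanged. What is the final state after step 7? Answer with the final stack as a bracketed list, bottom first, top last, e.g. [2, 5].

(re-executing from step 1 with the substitution; state before step 1: [-4, 4])
step 1 (ADD): [0]
step 2 (PUSH -41): [0, -41]
step 3 (PUSH 96): [0, -41, 96]
step 4 (SWAP): [0, 96, -41]
step 5 (SUB): [0, 137]
step 6 (ADD): [137]
step 7 (DUP): [137, 137]

[137, 137]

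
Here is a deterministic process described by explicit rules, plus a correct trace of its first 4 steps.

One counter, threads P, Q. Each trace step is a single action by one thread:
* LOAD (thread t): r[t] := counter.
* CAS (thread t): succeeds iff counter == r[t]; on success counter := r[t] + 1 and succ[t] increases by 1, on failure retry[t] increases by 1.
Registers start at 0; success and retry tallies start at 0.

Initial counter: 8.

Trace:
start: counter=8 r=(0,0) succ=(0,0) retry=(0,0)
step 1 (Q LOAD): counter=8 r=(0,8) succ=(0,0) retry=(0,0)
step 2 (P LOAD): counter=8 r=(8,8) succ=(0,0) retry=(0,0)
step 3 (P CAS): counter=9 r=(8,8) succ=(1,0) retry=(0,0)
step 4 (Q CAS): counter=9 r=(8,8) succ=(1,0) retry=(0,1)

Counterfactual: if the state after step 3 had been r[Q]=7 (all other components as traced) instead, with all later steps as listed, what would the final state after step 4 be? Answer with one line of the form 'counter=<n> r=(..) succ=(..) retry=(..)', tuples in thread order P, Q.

counter=9 r=(8,7) succ=(1,0) retry=(0,1)

state after step 3 := counter=9 r=(8,7) succ=(1,0) retry=(0,0)
step 4 (Q CAS): counter=9 r=(8,7) succ=(1,0) retry=(0,1)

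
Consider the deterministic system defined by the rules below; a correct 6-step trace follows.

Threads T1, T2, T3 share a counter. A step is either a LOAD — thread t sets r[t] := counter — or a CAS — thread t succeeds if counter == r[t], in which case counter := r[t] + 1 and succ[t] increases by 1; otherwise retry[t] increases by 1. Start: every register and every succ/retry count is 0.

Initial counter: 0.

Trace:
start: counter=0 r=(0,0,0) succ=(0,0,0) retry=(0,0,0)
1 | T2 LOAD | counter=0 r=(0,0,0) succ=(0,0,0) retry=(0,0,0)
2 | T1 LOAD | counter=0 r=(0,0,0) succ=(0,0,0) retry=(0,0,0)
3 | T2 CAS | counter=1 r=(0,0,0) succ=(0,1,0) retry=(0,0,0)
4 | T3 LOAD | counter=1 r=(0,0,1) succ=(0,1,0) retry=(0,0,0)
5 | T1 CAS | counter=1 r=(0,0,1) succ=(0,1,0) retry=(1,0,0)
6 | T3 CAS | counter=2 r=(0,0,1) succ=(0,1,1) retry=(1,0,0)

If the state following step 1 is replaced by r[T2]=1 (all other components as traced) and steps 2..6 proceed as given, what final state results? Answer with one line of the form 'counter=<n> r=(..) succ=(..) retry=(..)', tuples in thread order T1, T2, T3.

counter=1 r=(0,1,0) succ=(1,0,0) retry=(0,1,1)

state after step 1 := counter=0 r=(0,1,0) succ=(0,0,0) retry=(0,0,0)
2 | T1 LOAD | counter=0 r=(0,1,0) succ=(0,0,0) retry=(0,0,0)
3 | T2 CAS | counter=0 r=(0,1,0) succ=(0,0,0) retry=(0,1,0)
4 | T3 LOAD | counter=0 r=(0,1,0) succ=(0,0,0) retry=(0,1,0)
5 | T1 CAS | counter=1 r=(0,1,0) succ=(1,0,0) retry=(0,1,0)
6 | T3 CAS | counter=1 r=(0,1,0) succ=(1,0,0) retry=(0,1,1)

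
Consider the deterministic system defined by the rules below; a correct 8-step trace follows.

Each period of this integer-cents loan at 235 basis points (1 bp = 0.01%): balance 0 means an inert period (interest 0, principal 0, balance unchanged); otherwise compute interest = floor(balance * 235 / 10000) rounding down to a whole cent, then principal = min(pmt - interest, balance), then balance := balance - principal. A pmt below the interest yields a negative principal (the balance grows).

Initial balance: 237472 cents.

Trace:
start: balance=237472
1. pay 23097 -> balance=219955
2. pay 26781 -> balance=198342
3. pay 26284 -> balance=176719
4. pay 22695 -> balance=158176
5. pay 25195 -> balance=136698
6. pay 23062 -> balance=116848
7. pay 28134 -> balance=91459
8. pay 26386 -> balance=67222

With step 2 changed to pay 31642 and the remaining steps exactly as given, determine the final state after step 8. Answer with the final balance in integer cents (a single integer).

61632

(re-executing from step 2 with the substitution; state before step 2: balance=219955)
2. pay 31642 -> balance=193481
3. pay 26284 -> balance=171743
4. pay 22695 -> balance=153083
5. pay 25195 -> balance=131485
6. pay 23062 -> balance=111512
7. pay 28134 -> balance=85998
8. pay 26386 -> balance=61632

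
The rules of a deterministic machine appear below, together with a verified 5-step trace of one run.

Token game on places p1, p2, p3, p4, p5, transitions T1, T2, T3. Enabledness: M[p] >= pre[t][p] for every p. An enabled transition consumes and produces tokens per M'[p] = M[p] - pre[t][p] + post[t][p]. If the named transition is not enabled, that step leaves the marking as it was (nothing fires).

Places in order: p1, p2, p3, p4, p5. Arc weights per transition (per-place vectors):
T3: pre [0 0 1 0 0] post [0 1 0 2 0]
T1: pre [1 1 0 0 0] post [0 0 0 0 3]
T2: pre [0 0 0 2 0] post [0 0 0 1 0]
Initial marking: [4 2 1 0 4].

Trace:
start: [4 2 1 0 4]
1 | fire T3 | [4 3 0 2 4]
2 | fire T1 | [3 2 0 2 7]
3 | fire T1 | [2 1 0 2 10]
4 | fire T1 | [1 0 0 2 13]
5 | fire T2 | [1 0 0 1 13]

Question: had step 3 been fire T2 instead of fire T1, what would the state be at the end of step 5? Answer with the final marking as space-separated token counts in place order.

(re-executing from step 3 with the substitution; state before step 3: [3 2 0 2 7])
3 | fire T2 | [3 2 0 1 7]
4 | fire T1 | [2 1 0 1 10]
5 | fire T2 | [2 1 0 1 10]

2 1 0 1 10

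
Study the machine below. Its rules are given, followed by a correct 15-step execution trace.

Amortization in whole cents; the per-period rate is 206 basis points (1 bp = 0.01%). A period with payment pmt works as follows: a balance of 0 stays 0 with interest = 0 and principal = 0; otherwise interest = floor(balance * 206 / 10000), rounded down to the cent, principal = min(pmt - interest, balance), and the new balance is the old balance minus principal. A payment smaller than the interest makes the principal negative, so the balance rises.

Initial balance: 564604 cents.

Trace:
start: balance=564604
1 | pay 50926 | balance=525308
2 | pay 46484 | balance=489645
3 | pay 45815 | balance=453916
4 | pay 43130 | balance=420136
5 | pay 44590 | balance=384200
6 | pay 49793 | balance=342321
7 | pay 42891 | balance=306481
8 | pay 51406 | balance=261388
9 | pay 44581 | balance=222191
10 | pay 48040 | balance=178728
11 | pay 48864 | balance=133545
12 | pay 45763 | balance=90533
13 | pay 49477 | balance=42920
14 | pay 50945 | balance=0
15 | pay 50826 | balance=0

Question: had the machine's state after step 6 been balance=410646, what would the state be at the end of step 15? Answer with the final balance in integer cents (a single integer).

state after step 6 := balance=410646
7 | pay 42891 | balance=376214
8 | pay 51406 | balance=332558
9 | pay 44581 | balance=294827
10 | pay 48040 | balance=252860
11 | pay 48864 | balance=209204
12 | pay 45763 | balance=167750
13 | pay 49477 | balance=121728
14 | pay 50945 | balance=73290
15 | pay 50826 | balance=23973

23973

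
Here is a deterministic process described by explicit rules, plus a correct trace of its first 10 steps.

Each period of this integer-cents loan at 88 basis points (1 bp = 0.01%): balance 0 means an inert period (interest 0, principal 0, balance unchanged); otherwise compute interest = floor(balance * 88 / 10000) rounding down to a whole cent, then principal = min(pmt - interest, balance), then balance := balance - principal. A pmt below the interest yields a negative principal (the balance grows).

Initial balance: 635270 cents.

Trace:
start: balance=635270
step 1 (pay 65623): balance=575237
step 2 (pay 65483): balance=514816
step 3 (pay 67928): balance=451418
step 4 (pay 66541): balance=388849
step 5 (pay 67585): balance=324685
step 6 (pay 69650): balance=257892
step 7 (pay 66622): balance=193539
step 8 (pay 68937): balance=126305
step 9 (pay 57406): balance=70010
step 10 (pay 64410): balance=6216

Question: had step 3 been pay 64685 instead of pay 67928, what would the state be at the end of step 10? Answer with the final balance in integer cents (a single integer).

9664

(re-executing from step 3 with the substitution; state before step 3: balance=514816)
step 3 (pay 64685): balance=454661
step 4 (pay 66541): balance=392121
step 5 (pay 67585): balance=327986
step 6 (pay 69650): balance=261222
step 7 (pay 66622): balance=196898
step 8 (pay 68937): balance=129693
step 9 (pay 57406): balance=73428
step 10 (pay 64410): balance=9664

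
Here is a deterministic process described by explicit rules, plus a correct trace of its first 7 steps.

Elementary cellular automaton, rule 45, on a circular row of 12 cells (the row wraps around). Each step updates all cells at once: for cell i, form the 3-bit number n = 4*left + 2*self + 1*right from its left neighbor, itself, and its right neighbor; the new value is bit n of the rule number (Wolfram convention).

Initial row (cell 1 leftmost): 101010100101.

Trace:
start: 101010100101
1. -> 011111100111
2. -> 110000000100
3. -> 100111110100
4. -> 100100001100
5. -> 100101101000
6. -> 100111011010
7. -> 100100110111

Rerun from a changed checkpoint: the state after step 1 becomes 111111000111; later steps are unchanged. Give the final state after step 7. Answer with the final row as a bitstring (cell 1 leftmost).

010101011110

state after step 1 := 111111000111
2. -> 000000010100
3. -> 111111011101
4. -> 000000110011
5. -> 011110100010
6. -> 010001101010
7. -> 010101011110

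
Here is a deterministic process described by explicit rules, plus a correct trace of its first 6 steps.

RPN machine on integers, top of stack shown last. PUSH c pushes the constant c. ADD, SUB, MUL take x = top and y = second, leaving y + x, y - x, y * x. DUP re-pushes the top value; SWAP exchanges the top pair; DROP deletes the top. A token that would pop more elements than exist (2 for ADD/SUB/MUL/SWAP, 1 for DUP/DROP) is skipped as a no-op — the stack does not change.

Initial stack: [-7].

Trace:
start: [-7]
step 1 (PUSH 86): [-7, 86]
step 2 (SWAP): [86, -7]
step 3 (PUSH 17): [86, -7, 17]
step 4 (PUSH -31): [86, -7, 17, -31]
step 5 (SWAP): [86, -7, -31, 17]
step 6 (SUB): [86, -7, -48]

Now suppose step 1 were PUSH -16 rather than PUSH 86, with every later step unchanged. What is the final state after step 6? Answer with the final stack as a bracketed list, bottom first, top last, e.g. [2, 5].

(re-executing from step 1 with the substitution; state before step 1: [-7])
step 1 (PUSH -16): [-7, -16]
step 2 (SWAP): [-16, -7]
step 3 (PUSH 17): [-16, -7, 17]
step 4 (PUSH -31): [-16, -7, 17, -31]
step 5 (SWAP): [-16, -7, -31, 17]
step 6 (SUB): [-16, -7, -48]

[-16, -7, -48]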